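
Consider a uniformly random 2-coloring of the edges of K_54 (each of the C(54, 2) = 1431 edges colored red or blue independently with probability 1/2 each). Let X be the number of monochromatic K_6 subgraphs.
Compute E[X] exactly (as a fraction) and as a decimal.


Let X = Σ_S X_S over the C(54, 6) = 25827165 subsets S of size 6, where X_S = 1 if the K_6 on S is monochromatic.
For a fixed S, the K_6 on S has C(6, 2) = 15 edges. P[all 15 edges red] = (1/2)^15, and likewise for blue, so P[monochromatic] = 2·(1/2)^15 = 2^{1 − 15} = 1/16384.
By linearity: E[X] = C(54, 6) · 2^{1 − 15} = 25827165 · 1/16384 = 25827165/16384.
Numerically: E[X] ≈ 1576.365.

E[X] = C(54,6)·2^(1−C(6,2)) = 25827165/16384 ≈ 1576.365.


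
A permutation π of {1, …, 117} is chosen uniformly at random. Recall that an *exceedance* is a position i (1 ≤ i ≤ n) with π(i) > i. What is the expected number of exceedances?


Write X = Σ_{i=1}^{117} X_i, where X_i = 1_{π(i) > i}.
For each fixed i, π(i) is uniform over {1, …, 117} (marginal of a uniform permutation), so P[π(i) > i] = (n − i)/n. Summing: Σ_{i=1}^{117} (n − i)/n = (0 + 1 + … + 116)/117 = 117(117 − 1)/(2·117) = (117 − 1)/2.
Hence E[X] = Σ_{i=1}^{117} (117 − i)/117 = 58 ≈ 58.0000.

E[X] = 58 = 58.0000.


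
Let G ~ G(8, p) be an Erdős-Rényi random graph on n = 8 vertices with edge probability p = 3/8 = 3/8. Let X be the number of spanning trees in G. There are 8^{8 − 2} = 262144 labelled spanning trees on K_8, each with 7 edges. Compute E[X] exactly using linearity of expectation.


K_8 has 8^{8 − 2} = 262144 labelled spanning trees.
For each such spanning tree H, let X_H = 1 if all 7 edges of H are present in G. Then P[X_H = 1] = p^{7} = (3/8)^{7} = 2187/2097152.
By linearity: E[X] = Σ_H E[X_H] = 262144 · p^{7} = 262144 · 2187/2097152 = 2187/8.
Numerically: E[X] ≈ 273.4.

E[X] = 262144 · (3/8)^{7} = 2187/8 ≈ 273.4.


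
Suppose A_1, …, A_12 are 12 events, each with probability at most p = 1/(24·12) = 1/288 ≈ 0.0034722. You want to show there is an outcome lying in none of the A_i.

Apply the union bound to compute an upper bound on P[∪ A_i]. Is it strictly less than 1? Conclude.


Union bound: P[∪_{i=1}^{12} A_i] ≤ Σ_i P[A_i] ≤ 12·p = 12·(1/288) = 1/24.
Numerically: 1/24 ≈ 0.0416667.
Is 1/24 < 1? YES.
Since P[∪ A_i] ≤ 1/24 < 1, the complement has P[∩ A_i^c] ≥ 1 − 1/24 = 23/24 > 0, so some outcome avoids every A_i.

12·p = 1/24 ≈ 0.0416667; existence CERTIFIED by the union bound.


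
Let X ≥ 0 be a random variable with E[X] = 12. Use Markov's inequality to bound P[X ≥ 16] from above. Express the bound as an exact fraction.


μ = E[X] = 12, a = 16.
Markov: P[X ≥ 16] ≤ μ/a = (12)/16 = 3/4.
Numerically: ≈ 0.75000.
(Since a = 16 > μ = 12.00000, the bound 3/4 is < 1 and informative.)

P[X ≥ 16] ≤ 3/4 ≈ 0.75000.


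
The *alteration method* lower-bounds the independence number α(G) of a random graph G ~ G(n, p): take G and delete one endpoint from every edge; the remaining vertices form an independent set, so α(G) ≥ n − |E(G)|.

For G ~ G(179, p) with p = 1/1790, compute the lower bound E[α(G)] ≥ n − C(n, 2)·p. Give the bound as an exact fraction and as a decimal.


E[|E(G)|] = C(179, 2)·p = 15931 · (1/1790) = 89/10.
E[α(G)] ≥ n − E[|E(G)|] = 179 − 89/10 = 1701/10.
Numerically: ≈ 170.1000.
(This is only a lower bound; the true E[α(G)] may be larger.)

E[α(G)] ≥ 1701/10 ≈ 170.1000.


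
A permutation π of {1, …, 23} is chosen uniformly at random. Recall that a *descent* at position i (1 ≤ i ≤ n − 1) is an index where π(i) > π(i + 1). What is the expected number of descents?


Write X = Σ X_I over i = 1, …, 22, with X_I the indicator of one descent.
There are 22 indicators.
For each fixed i, the pair (π(i), π(i+1)) is a uniformly random ordered pair of distinct values from {1, …, 23}; by symmetry P[π(i) > π(i+1)] = 1/2.
By linearity: E[X] = 22 · (1/2) = (23 − 1) · (1/2) = 11 ≈ 11.000000.

E[X] = 11 = 11.000000.


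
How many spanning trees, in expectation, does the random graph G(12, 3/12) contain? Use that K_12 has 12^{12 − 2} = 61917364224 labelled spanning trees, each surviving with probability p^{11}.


K_12 has 12^{12 − 2} = 61917364224 labelled spanning trees.
For each such spanning tree H, let X_H = 1 if all 11 edges of H are present in G. Then P[X_H = 1] = p^{11} = (1/4)^{11} = 1/4194304.
By linearity of expectation: E[X] = Σ_H E[X_H] = 61917364224 · p^{11} = 61917364224 · 1/4194304 = 59049/4.
Numerically: E[X] ≈ 14762.

E[X] = 61917364224 · (1/4)^{11} = 59049/4 ≈ 14762.


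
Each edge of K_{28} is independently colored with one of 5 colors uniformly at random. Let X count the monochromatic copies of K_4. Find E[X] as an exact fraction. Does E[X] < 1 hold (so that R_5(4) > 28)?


E[X] = C(28, 4) · 5^{1 − 6} = 20475 · 5^{−5} = 20475/3125.
As a reduced fraction: E[X] = 819/125 ≈ 6.552.
Is E[X] < 1? NO.
Since E[X] ≥ 1, the first-moment bound is inconclusive at n = 28; it does NOT by itself certify R_5(4) > 28.

E[X] = 819/125 ≈ 6.552; E[X] ≥ 1; first-moment method inconclusive here.


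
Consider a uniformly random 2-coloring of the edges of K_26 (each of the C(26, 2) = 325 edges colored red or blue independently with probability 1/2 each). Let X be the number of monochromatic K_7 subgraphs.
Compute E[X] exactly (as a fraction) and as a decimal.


Let X = Σ_S X_S over the C(26, 7) = 657800 subsets S of size 7, where X_S = 1 if the K_7 on S is monochromatic.
For a fixed S, the K_7 on S has C(7, 2) = 21 edges. P[all 21 edges red] = (1/2)^21, and likewise for blue, so P[monochromatic] = 2·(1/2)^21 = 2^{1 − 21} = 1/1048576.
Summing: E[X] = C(26, 7) · 2^{1 − 21} = 657800 · 1/1048576 = 82225/131072.
Numerically: E[X] ≈ 0.62733.

E[X] = C(26,7)·2^(1−C(7,2)) = 82225/131072 ≈ 0.62733.


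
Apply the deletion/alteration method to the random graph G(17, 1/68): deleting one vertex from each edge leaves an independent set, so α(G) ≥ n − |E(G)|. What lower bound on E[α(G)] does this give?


E[|E(G)|] = C(17, 2)·p = 136 · (1/68) = 2.
E[α(G)] ≥ n − E[|E(G)|] = 17 − 2 = 15.
Numerically: ≈ 15.00000.
(This is only a lower bound; the true E[α(G)] may be larger.)

E[α(G)] ≥ 15 ≈ 15.00000.


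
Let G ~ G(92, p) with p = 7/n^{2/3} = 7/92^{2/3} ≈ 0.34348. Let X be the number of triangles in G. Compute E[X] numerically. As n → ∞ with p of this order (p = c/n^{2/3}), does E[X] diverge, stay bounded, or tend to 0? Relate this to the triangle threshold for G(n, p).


Number of potential triangles: C(92, 3) = 125580.
Each occurs with probability p³ ≈ (0.34348)³ ≈ 4.0524575e-02.
By linearity: E[X] = C(92, 3)·p³ ≈ 125580 · 4.0524575e-02 ≈ 5089.07609.
Since α = 2/3 < 1, p = c/n^{2/3} ≫ 1/n is above the triangle threshold p ~ 1/n. Asymptotically E[X] ~ (c³/6)·n^{3(1−α)} = (7³/6)·n^{1} → ∞; triangles are abundant w.h.p.

E[X] ≈ 5089.07609; in regime p = Θ(1/n^{2/3}) E[X] diverges (above the triangle threshold p ~ 1/n).


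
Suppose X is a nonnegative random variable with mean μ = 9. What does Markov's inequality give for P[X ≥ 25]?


μ = E[X] = 9, a = 25.
Markov: P[X ≥ 25] ≤ μ/a = (9)/25 = 9/25.
Numerically: ≈ 0.360.
(Since a = 25 > μ = 9.000, the bound 9/25 is < 1 and informative.)

P[X ≥ 25] ≤ 9/25 ≈ 0.360.


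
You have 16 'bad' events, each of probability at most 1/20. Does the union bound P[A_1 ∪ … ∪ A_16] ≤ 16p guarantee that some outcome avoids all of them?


Union bound: P[∪_{i=1}^{16} A_i] ≤ Σ_i P[A_i] ≤ 16·p = 16·(1/20) = 4/5.
Numerically: 4/5 ≈ 0.80000.
Is 4/5 < 1? YES.
Since P[∪ A_i] ≤ 4/5 < 1, the complement has P[∩ A_i^c] ≥ 1 − 4/5 = 1/5 > 0, so some outcome avoids every A_i.

16·p = 4/5 ≈ 0.80000; existence CERTIFIED by the union bound.


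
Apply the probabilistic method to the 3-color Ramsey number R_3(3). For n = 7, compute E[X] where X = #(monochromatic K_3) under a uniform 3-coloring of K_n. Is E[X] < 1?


E[X] = C(7, 3) · 3^{1 − 3} = 35 · 3^{−2} = 35/9.
As a reduced fraction: E[X] = 35/9 ≈ 3.889.
Is E[X] < 1? NO.
Since E[X] ≥ 1, the first-moment bound is inconclusive at n = 7; it does NOT by itself certify R_3(3) > 7.

E[X] = 35/9 ≈ 3.889; E[X] ≥ 1; first-moment method inconclusive here.


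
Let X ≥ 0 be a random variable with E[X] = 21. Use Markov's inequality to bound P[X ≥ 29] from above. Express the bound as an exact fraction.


μ = E[X] = 21, a = 29.
Markov: P[X ≥ 29] ≤ μ/a = (21)/29 = 21/29.
Numerically: ≈ 0.724138.
(Since a = 29 > μ = 21.000000, the bound 21/29 is < 1 and informative.)

P[X ≥ 29] ≤ 21/29 ≈ 0.724138.


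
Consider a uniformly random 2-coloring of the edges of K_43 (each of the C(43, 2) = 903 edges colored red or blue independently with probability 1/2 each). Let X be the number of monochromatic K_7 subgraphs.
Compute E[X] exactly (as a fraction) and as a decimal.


Let X = Σ_S X_S over the C(43, 7) = 32224114 subsets S of size 7, where X_S = 1 if the K_7 on S is monochromatic.
For a fixed S, the K_7 on S has C(7, 2) = 21 edges. P[all 21 edges red] = (1/2)^21, and likewise for blue, so P[monochromatic] = 2·(1/2)^21 = 2^{1 − 21} = 1/1048576.
By linearity of expectation: E[X] = C(43, 7) · 2^{1 − 21} = 32224114 · 1/1048576 = 16112057/524288.
Numerically: E[X] ≈ 30.731.

E[X] = C(43,7)·2^(1−C(7,2)) = 16112057/524288 ≈ 30.731.


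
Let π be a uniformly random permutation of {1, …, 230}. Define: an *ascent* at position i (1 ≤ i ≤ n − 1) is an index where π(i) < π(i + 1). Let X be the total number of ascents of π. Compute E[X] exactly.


Write X = Σ X_I over i = 1, …, 229, with X_I the indicator of one ascent.
There are 229 indicators.
For each fixed i, the pair (π(i), π(i+1)) is a uniformly random ordered pair of distinct values from {1, …, 230}; by symmetry P[π(i) < π(i+1)] = 1/2.
By linearity: E[X] = 229 · (1/2) = (230 − 1) · (1/2) = 229/2 ≈ 114.50000.

E[X] = 229/2 = 114.50000.


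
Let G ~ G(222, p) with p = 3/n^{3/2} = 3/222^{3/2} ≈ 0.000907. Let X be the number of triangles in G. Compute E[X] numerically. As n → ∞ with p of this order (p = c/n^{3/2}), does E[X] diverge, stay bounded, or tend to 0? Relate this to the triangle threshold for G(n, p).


Number of potential triangles: C(222, 3) = 1798940.
Each occurs with probability p³ ≈ (0.000907)³ ≈ 7.460628e-10.
By linearity: E[X] = C(222, 3)·p³ ≈ 1798940 · 7.460628e-10 ≈ 0.0013.
Since α = 3/2 > 1, p = c/n^{3/2} = o(1/n) is below the triangle threshold p ~ 1/n. Asymptotically E[X] ~ (c³/6)·n^{3(1−α)} = (3³/6)·n^{-1.5} → 0, so by Markov's inequality G has no triangles w.h.p.

E[X] ≈ 0.0013; in regime p = Θ(1/n^{3/2}) E[X] tends to 0 (below the triangle threshold p ~ 1/n).


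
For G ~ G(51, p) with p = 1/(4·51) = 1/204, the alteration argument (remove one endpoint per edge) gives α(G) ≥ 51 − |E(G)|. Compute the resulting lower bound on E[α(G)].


E[|E(G)|] = C(51, 2)·p = 1275 · (1/204) = 25/4.
E[α(G)] ≥ n − E[|E(G)|] = 51 − 25/4 = 179/4.
Numerically: ≈ 44.750.
(This is only a lower bound; the true E[α(G)] may be larger.)

E[α(G)] ≥ 179/4 ≈ 44.750.


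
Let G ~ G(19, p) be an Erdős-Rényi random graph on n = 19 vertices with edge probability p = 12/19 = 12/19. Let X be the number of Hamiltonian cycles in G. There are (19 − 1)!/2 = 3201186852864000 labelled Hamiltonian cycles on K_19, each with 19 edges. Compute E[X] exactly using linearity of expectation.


K_19 has (19 − 1)!/2 = 3201186852864000 labelled Hamiltonian cycles.
For each such Hamiltonian cycle H, let X_H = 1 if all 19 edges of H are present in G. Then P[X_H = 1] = p^{19} = (12/19)^{19} = 319479999370622926848/1978419655660313589123979.
Summing the indicators: E[X] = Σ_H E[X_H] = 3201186852864000 · p^{19} = 3201186852864000 · 319479999370622926848/1978419655660313589123979 = 1022715173738237107931793611292672000/1978419655660313589123979.
Numerically: E[X] ≈ 5.169e+11.

E[X] = 3201186852864000 · (12/19)^{19} = 1022715173738237107931793611292672000/1978419655660313589123979 ≈ 5.169e+11.


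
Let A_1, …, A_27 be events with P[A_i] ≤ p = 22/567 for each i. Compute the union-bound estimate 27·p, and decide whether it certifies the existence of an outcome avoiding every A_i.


Union bound: P[∪_{i=1}^{27} A_i] ≤ Σ_i P[A_i] ≤ 27·p = 27·(22/567) = 22/21.
Numerically: 22/21 ≈ 1.0476190.
Is 22/21 < 1? NO.
Since the bound 22/21 is ≥ 1, the union bound is uninformative here; it does NOT by itself certify existence.

27·p = 22/21 ≈ 1.0476190; existence NOT certified by the union bound.


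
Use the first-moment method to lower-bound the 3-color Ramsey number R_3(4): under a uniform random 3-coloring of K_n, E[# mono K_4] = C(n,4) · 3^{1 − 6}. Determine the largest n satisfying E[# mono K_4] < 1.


We need C(n, 4) · 3^{1 − 6} < 1, i.e. C(n, 4) < 3^{6 − 1} = 243.
Check values of n near the boundary:
  n = 7: C(7, 4) = 35; 35 < 243? YES
  n = 8: C(8, 4) = 70; 70 < 243? YES
  n = 9: C(9, 4) = 126; 126 < 243? YES
  n = 10: C(10, 4) = 210; 210 < 243? YES
  n = 11: C(11, 4) = 330; 330 < 243? NO
The largest n with C(n, 4) < 243 is n = 10 (where E[X] = 70/81 ≈ 0.8641975). Hence R_3(4) > 10, i.e. R_3(4) ≥ 11.

Largest n = 10; hence R_3(4) > 10.


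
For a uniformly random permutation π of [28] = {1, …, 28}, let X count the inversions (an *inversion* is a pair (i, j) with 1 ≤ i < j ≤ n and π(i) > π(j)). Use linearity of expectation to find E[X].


Write X = Σ X_I over the C(28, 2) = 378 pairs i < j, with X_I the indicator of one inversion.
There are 378 indicators.
For each fixed pair i < j, the values π(i) and π(j) are two distinct elements of {1, …, 28} in uniformly random order; by symmetry P[π(i) > π(j)] = 1/2.
By linearity: E[X] = 378 · (1/2) = C(28, 2) · (1/2) = 378/2 = 189 ≈ 189.000.

E[X] = 189 = 189.000.


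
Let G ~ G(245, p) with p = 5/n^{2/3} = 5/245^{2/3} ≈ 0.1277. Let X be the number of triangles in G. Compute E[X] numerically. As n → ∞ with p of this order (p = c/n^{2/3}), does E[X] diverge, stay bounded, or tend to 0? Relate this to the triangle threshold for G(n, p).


Number of potential triangles: C(245, 3) = 2421090.
Each occurs with probability p³ ≈ (0.1277)³ ≈ 2.082466e-03.
By linearity: E[X] = C(245, 3)·p³ ≈ 2421090 · 2.082466e-03 ≈ 5041.8367.
Since α = 2/3 < 1, p = c/n^{2/3} ≫ 1/n is above the triangle threshold p ~ 1/n. Asymptotically E[X] ~ (c³/6)·n^{3(1−α)} = (5³/6)·n^{1} → ∞; triangles are abundant w.h.p.

E[X] ≈ 5041.8367; in regime p = Θ(1/n^{2/3}) E[X] diverges (above the triangle threshold p ~ 1/n).


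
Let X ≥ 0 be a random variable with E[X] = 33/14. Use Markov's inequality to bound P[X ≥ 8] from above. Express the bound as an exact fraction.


μ = E[X] = 33/14, a = 8.
Markov: P[X ≥ 8] ≤ μ/a = (33/14)/8 = 33/112.
Numerically: ≈ 0.294643.
(Since a = 8 > μ = 2.357143, the bound 33/112 is < 1 and informative.)

P[X ≥ 8] ≤ 33/112 ≈ 0.294643.


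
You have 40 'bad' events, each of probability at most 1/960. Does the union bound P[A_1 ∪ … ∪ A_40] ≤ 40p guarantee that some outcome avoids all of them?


Union bound: P[∪_{i=1}^{40} A_i] ≤ Σ_i P[A_i] ≤ 40·p = 40·(1/960) = 1/24.
Numerically: 1/24 ≈ 0.0416667.
Is 1/24 < 1? YES.
Since P[∪ A_i] ≤ 1/24 < 1, the complement has P[∩ A_i^c] ≥ 1 − 1/24 = 23/24 > 0, so some outcome avoids every A_i.

40·p = 1/24 ≈ 0.0416667; existence CERTIFIED by the union bound.


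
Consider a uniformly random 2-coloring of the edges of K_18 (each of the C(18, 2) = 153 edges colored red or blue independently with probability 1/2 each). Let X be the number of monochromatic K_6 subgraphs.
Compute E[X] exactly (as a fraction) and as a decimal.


Let X = Σ_S X_S over the C(18, 6) = 18564 subsets S of size 6, where X_S = 1 if the K_6 on S is monochromatic.
For a fixed S, the K_6 on S has C(6, 2) = 15 edges. P[all 15 edges red] = (1/2)^15, and likewise for blue, so P[monochromatic] = 2·(1/2)^15 = 2^{1 − 15} = 1/16384.
By linearity of expectation: E[X] = C(18, 6) · 2^{1 − 15} = 18564 · 1/16384 = 4641/4096.
Numerically: E[X] ≈ 1.133.

E[X] = C(18,6)·2^(1−C(6,2)) = 4641/4096 ≈ 1.133.


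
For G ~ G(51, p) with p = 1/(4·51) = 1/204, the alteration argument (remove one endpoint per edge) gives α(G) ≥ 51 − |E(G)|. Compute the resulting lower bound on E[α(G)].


E[|E(G)|] = C(51, 2)·p = 1275 · (1/204) = 25/4.
E[α(G)] ≥ n − E[|E(G)|] = 51 − 25/4 = 179/4.
Numerically: ≈ 44.750.
(This is only a lower bound; the true E[α(G)] may be larger.)

E[α(G)] ≥ 179/4 ≈ 44.750.


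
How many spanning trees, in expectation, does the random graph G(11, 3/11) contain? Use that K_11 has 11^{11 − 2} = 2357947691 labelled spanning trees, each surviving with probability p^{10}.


K_11 has 11^{11 − 2} = 2357947691 labelled spanning trees.
For each such spanning tree H, let X_H = 1 if all 10 edges of H are present in G. Then P[X_H = 1] = p^{10} = (3/11)^{10} = 59049/25937424601.
Summing the indicators: E[X] = Σ_H E[X_H] = 2357947691 · p^{10} = 2357947691 · 59049/25937424601 = 59049/11.
Numerically: E[X] ≈ 5.37e+03.

E[X] = 2357947691 · (3/11)^{10} = 59049/11 ≈ 5.37e+03.


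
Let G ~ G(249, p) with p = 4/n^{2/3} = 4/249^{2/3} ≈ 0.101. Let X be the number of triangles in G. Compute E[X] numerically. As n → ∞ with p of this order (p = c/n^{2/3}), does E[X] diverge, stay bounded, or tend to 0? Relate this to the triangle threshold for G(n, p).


Number of potential triangles: C(249, 3) = 2542124.
Each occurs with probability p³ ≈ (0.101)³ ≈ 1.03224e-03.
By linearity: E[X] = C(249, 3)·p³ ≈ 2542124 · 1.03224e-03 ≈ 2624.086.
Since α = 2/3 < 1, p = c/n^{2/3} ≫ 1/n is above the triangle threshold p ~ 1/n. Asymptotically E[X] ~ (c³/6)·n^{3(1−α)} = (4³/6)·n^{1} → ∞; triangles are abundant w.h.p.

E[X] ≈ 2624.086; in regime p = Θ(1/n^{2/3}) E[X] diverges (above the triangle threshold p ~ 1/n).


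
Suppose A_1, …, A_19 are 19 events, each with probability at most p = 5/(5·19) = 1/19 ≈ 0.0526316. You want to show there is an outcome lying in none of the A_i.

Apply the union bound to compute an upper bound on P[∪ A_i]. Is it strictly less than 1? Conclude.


Union bound: P[∪_{i=1}^{19} A_i] ≤ Σ_i P[A_i] ≤ 19·p = 19·(1/19) = 1.
Numerically: 1 ≈ 1.0000000.
Is 1 < 1? NO.
Since the bound 1 is ≥ 1, the union bound is uninformative here; it does NOT by itself certify existence.

19·p = 1 ≈ 1.0000000; existence NOT certified by the union bound.


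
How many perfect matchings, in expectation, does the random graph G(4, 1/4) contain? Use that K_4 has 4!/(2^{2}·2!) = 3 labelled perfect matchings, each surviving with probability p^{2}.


K_4 has 4!/(2^{2}·2!) = 3 labelled perfect matchings.
For each such perfect matching H, let X_H = 1 if all 2 edges of H are present in G. Then P[X_H = 1] = p^{2} = (1/4)^{2} = 1/16.
By linearity of expectation: E[X] = Σ_H E[X_H] = 3 · p^{2} = 3 · 1/16 = 3/16.
Numerically: E[X] ≈ 0.1875.

E[X] = 3 · (1/4)^{2} = 3/16 ≈ 0.1875.


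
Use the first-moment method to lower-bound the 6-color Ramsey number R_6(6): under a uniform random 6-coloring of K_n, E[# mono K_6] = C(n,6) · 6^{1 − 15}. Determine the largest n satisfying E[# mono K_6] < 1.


We need C(n, 6) · 6^{1 − 15} < 1, i.e. C(n, 6) < 6^{15 − 1} = 78364164096.
Check values of n near the boundary:
  n = 194: C(194, 6) = 68482017072; 68482017072 < 78364164096? YES
  n = 195: C(195, 6) = 70656049360; 70656049360 < 78364164096? YES
  n = 196: C(196, 6) = 72887293024; 72887293024 < 78364164096? YES
  n = 197: C(197, 6) = 75176946208; 75176946208 < 78364164096? YES
  n = 198: C(198, 6) = 77526225777; 77526225777 < 78364164096? YES
  n = 199: C(199, 6) = 79936367511; 79936367511 < 78364164096? NO
  n = 200: C(200, 6) = 82408626300; 82408626300 < 78364164096? NO
The largest n with C(n, 6) < 78364164096 is n = 198 (where E[X] = 25842075259/26121388032 ≈ 0.98931). Hence R_6(6) > 198, i.e. R_6(6) ≥ 199.

Largest n = 198; hence R_6(6) > 198.


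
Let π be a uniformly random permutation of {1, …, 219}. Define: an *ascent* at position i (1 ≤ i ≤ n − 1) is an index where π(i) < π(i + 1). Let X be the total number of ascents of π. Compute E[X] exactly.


Write X = Σ X_I over i = 1, …, 218, with X_I the indicator of one ascent.
There are 218 indicators.
For each fixed i, the pair (π(i), π(i+1)) is a uniformly random ordered pair of distinct values from {1, …, 219}; by symmetry P[π(i) < π(i+1)] = 1/2.
By linearity: E[X] = 218 · (1/2) = (219 − 1) · (1/2) = 109 ≈ 109.000000.

E[X] = 109 = 109.000000.


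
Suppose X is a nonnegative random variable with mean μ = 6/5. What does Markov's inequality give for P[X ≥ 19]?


μ = E[X] = 6/5, a = 19.
Markov: P[X ≥ 19] ≤ μ/a = (6/5)/19 = 6/95.
Numerically: ≈ 0.063158.
(Since a = 19 > μ = 1.200000, the bound 6/95 is < 1 and informative.)

P[X ≥ 19] ≤ 6/95 ≈ 0.063158.


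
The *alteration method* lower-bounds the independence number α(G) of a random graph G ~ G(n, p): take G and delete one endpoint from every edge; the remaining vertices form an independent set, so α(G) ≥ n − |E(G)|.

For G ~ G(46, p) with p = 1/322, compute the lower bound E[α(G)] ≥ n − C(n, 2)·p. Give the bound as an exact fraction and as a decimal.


E[|E(G)|] = C(46, 2)·p = 1035 · (1/322) = 45/14.
E[α(G)] ≥ n − E[|E(G)|] = 46 − 45/14 = 599/14.
Numerically: ≈ 42.7857.
(This is only a lower bound; the true E[α(G)] may be larger.)

E[α(G)] ≥ 599/14 ≈ 42.7857.


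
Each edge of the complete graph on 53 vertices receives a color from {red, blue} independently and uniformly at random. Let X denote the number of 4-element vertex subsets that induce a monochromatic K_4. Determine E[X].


Let X = Σ_S X_S over the C(53, 4) = 292825 subsets S of size 4, where X_S = 1 if the K_4 on S is monochromatic.
For a fixed S, the K_4 on S has C(4, 2) = 6 edges. P[all 6 edges red] = (1/2)^6, and likewise for blue, so P[monochromatic] = 2·(1/2)^6 = 2^{1 − 6} = 1/32.
By linearity: E[X] = C(53, 4) · 2^{1 − 6} = 292825 · 1/32 = 292825/32.
Numerically: E[X] ≈ 9150.781250.

E[X] = C(53,4)·2^(1−C(4,2)) = 292825/32 ≈ 9150.781250.


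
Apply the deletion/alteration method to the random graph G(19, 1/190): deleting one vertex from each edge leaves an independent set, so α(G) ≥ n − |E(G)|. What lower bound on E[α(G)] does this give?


E[|E(G)|] = C(19, 2)·p = 171 · (1/190) = 9/10.
E[α(G)] ≥ n − E[|E(G)|] = 19 − 9/10 = 181/10.
Numerically: ≈ 18.10000.
(This is only a lower bound; the true E[α(G)] may be larger.)

E[α(G)] ≥ 181/10 ≈ 18.10000.


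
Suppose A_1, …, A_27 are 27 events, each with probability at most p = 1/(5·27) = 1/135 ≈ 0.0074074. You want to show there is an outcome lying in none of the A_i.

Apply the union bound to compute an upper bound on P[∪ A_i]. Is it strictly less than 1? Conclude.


Union bound: P[∪_{i=1}^{27} A_i] ≤ Σ_i P[A_i] ≤ 27·p = 27·(1/135) = 1/5.
Numerically: 1/5 ≈ 0.2000000.
Is 1/5 < 1? YES.
Since P[∪ A_i] ≤ 1/5 < 1, the complement has P[∩ A_i^c] ≥ 1 − 1/5 = 4/5 > 0, so some outcome avoids every A_i.

27·p = 1/5 ≈ 0.2000000; existence CERTIFIED by the union bound.


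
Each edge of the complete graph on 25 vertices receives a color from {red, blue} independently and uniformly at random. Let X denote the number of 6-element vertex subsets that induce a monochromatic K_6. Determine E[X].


Let X = Σ_S X_S over the C(25, 6) = 177100 subsets S of size 6, where X_S = 1 if the K_6 on S is monochromatic.
For a fixed S, the K_6 on S has C(6, 2) = 15 edges. P[all 15 edges red] = (1/2)^15, and likewise for blue, so P[monochromatic] = 2·(1/2)^15 = 2^{1 − 15} = 1/16384.
Summing: E[X] = C(25, 6) · 2^{1 − 15} = 177100 · 1/16384 = 44275/4096.
Numerically: E[X] ≈ 10.809326.

E[X] = C(25,6)·2^(1−C(6,2)) = 44275/4096 ≈ 10.809326.


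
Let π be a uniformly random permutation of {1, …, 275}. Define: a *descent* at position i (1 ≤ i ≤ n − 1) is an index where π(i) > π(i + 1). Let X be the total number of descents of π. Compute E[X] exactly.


Write X = Σ X_I over i = 1, …, 274, with X_I the indicator of one descent.
There are 274 indicators.
For each fixed i, the pair (π(i), π(i+1)) is a uniformly random ordered pair of distinct values from {1, …, 275}; by symmetry P[π(i) > π(i+1)] = 1/2.
By linearity: E[X] = 274 · (1/2) = (275 − 1) · (1/2) = 137 ≈ 137.0000.

E[X] = 137 = 137.0000.


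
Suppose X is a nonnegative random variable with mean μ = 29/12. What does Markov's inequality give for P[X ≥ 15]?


μ = E[X] = 29/12, a = 15.
Markov: P[X ≥ 15] ≤ μ/a = (29/12)/15 = 29/180.
Numerically: ≈ 0.1611.
(Since a = 15 > μ = 2.4167, the bound 29/180 is < 1 and informative.)

P[X ≥ 15] ≤ 29/180 ≈ 0.1611.


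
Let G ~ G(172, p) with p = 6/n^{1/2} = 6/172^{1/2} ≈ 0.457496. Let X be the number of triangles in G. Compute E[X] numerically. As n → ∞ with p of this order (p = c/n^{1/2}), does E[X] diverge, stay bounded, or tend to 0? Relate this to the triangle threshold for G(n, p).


Number of potential triangles: C(172, 3) = 833340.
Each occurs with probability p³ ≈ (0.457496)³ ≈ 9.57549163e-02.
By linearity: E[X] = C(172, 3)·p³ ≈ 833340 · 9.57549163e-02 ≈ 79796.401912.
Since α = 1/2 < 1, p = c/n^{1/2} ≫ 1/n is above the triangle threshold p ~ 1/n. Asymptotically E[X] ~ (c³/6)·n^{3(1−α)} = (6³/6)·n^{1.5} → ∞; triangles are abundant w.h.p.

E[X] ≈ 79796.401912; in regime p = Θ(1/n^{1/2}) E[X] diverges (above the triangle threshold p ~ 1/n).


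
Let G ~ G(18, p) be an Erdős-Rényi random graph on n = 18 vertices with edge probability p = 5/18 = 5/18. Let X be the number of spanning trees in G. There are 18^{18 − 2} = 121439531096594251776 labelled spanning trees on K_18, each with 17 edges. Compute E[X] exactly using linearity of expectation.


K_18 has 18^{18 − 2} = 121439531096594251776 labelled spanning trees.
For each such spanning tree H, let X_H = 1 if all 17 edges of H are present in G. Then P[X_H = 1] = p^{17} = (5/18)^{17} = 762939453125/2185911559738696531968.
By linearity of expectation: E[X] = Σ_H E[X_H] = 121439531096594251776 · p^{17} = 121439531096594251776 · 762939453125/2185911559738696531968 = 762939453125/18.
Numerically: E[X] ≈ 4.23855e+10.

E[X] = 121439531096594251776 · (5/18)^{17} = 762939453125/18 ≈ 4.23855e+10.


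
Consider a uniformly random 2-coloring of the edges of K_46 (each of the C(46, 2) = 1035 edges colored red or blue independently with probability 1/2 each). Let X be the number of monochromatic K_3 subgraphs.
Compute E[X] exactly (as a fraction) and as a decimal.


Let X = Σ_S X_S over the C(46, 3) = 15180 subsets S of size 3, where X_S = 1 if the K_3 on S is monochromatic.
For a fixed S, the K_3 on S has C(3, 2) = 3 edges. P[all 3 edges red] = (1/2)^3, and likewise for blue, so P[monochromatic] = 2·(1/2)^3 = 2^{1 − 3} = 1/4.
By linearity: E[X] = C(46, 3) · 2^{1 − 3} = 15180 · 1/4 = 3795.
Numerically: E[X] ≈ 3795.000000.

E[X] = C(46,3)·2^(1−C(3,2)) = 3795 ≈ 3795.000000.


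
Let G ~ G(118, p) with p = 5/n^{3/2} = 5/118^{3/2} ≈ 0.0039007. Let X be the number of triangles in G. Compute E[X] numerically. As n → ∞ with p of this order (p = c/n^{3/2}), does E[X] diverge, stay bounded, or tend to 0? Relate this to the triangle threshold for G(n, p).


Number of potential triangles: C(118, 3) = 266916.
Each occurs with probability p³ ≈ (0.0039007)³ ≈ 5.9352768e-08.
By linearity: E[X] = C(118, 3)·p³ ≈ 266916 · 5.9352768e-08 ≈ 0.01584.
Since α = 3/2 > 1, p = c/n^{3/2} = o(1/n) is below the triangle threshold p ~ 1/n. Asymptotically E[X] ~ (c³/6)·n^{3(1−α)} = (5³/6)·n^{-1.5} → 0, so by Markov's inequality G has no triangles w.h.p.

E[X] ≈ 0.01584; in regime p = Θ(1/n^{3/2}) E[X] tends to 0 (below the triangle threshold p ~ 1/n).


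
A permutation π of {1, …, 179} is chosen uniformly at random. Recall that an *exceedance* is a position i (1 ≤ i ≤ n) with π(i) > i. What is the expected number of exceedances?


Write X = Σ_{i=1}^{179} X_i, where X_i = 1_{π(i) > i}.
For each fixed i, π(i) is uniform over {1, …, 179} (marginal of a uniform permutation), so P[π(i) > i] = (n − i)/n. Summing: Σ_{i=1}^{179} (n − i)/n = (0 + 1 + … + 178)/179 = 179(179 − 1)/(2·179) = (179 − 1)/2.
Hence E[X] = Σ_{i=1}^{179} (179 − i)/179 = 89 ≈ 89.000.

E[X] = 89 = 89.000.


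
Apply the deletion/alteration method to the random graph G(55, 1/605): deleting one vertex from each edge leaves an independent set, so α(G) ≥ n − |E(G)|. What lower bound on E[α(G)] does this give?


E[|E(G)|] = C(55, 2)·p = 1485 · (1/605) = 27/11.
E[α(G)] ≥ n − E[|E(G)|] = 55 − 27/11 = 578/11.
Numerically: ≈ 52.545455.
(This is only a lower bound; the true E[α(G)] may be larger.)

E[α(G)] ≥ 578/11 ≈ 52.545455.


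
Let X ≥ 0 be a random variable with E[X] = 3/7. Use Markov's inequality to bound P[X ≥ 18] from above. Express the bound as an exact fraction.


μ = E[X] = 3/7, a = 18.
Markov: P[X ≥ 18] ≤ μ/a = (3/7)/18 = 1/42.
Numerically: ≈ 0.0238.
(Since a = 18 > μ = 0.4286, the bound 1/42 is < 1 and informative.)

P[X ≥ 18] ≤ 1/42 ≈ 0.0238.


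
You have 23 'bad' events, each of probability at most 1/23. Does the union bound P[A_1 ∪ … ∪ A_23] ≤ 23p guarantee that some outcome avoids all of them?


Union bound: P[∪_{i=1}^{23} A_i] ≤ Σ_i P[A_i] ≤ 23·p = 23·(1/23) = 1.
Numerically: 1 ≈ 1.000000.
Is 1 < 1? NO.
Since the bound 1 is ≥ 1, the union bound is uninformative here; it does NOT by itself certify existence.

23·p = 1 ≈ 1.000000; existence NOT certified by the union bound.


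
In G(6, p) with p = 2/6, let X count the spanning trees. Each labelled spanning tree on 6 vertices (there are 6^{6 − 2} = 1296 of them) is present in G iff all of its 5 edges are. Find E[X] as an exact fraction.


K_6 has 6^{6 − 2} = 1296 labelled spanning trees.
For each such spanning tree H, let X_H = 1 if all 5 edges of H are present in G. Then P[X_H = 1] = p^{5} = (1/3)^{5} = 1/243.
By linearity: E[X] = Σ_H E[X_H] = 1296 · p^{5} = 1296 · 1/243 = 16/3.
Numerically: E[X] ≈ 5.33333.

E[X] = 1296 · (1/3)^{5} = 16/3 ≈ 5.33333.


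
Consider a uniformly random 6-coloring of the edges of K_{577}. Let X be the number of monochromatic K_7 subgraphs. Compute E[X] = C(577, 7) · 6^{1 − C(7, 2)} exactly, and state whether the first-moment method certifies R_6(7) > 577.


E[X] = C(577, 7) · 6^{1 − 21} = 4073186129881440 · 6^{−20} = 4073186129881440/3656158440062976.
As a reduced fraction: E[X] = 42429022186265/38084983750656 ≈ 1.114062.
Is E[X] < 1? NO.
Since E[X] ≥ 1, the first-moment bound is inconclusive at n = 577; it does NOT by itself certify R_6(7) > 577.

E[X] = 42429022186265/38084983750656 ≈ 1.114062; E[X] ≥ 1; first-moment method inconclusive here.


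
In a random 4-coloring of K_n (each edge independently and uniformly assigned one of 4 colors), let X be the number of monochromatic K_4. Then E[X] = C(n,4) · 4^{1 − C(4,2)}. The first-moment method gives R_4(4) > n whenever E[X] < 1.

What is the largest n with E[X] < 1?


We need C(n, 4) · 4^{1 − 6} < 1, i.e. C(n, 4) < 4^{6 − 1} = 1024.
Check values of n near the boundary:
  n = 11: C(11, 4) = 330; 330 < 1024? YES
  n = 12: C(12, 4) = 495; 495 < 1024? YES
  n = 13: C(13, 4) = 715; 715 < 1024? YES
  n = 14: C(14, 4) = 1001; 1001 < 1024? YES
  n = 15: C(15, 4) = 1365; 1365 < 1024? NO
The largest n with C(n, 4) < 1024 is n = 14 (where E[X] = 1001/1024 ≈ 0.9775391). Hence R_4(4) > 14, i.e. R_4(4) ≥ 15.

Largest n = 14; hence R_4(4) > 14.


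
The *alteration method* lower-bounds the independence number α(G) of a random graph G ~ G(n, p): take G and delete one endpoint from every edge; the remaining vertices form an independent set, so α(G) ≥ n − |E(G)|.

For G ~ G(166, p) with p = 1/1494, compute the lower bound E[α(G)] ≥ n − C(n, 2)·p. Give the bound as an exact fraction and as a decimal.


E[|E(G)|] = C(166, 2)·p = 13695 · (1/1494) = 55/6.
E[α(G)] ≥ n − E[|E(G)|] = 166 − 55/6 = 941/6.
Numerically: ≈ 156.8333.
(This is only a lower bound; the true E[α(G)] may be larger.)

E[α(G)] ≥ 941/6 ≈ 156.8333.


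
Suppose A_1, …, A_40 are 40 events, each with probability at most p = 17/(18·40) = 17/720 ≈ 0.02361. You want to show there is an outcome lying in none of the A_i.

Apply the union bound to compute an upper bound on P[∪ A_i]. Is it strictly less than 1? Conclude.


Union bound: P[∪_{i=1}^{40} A_i] ≤ Σ_i P[A_i] ≤ 40·p = 40·(17/720) = 17/18.
Numerically: 17/18 ≈ 0.94444.
Is 17/18 < 1? YES.
Since P[∪ A_i] ≤ 17/18 < 1, the complement has P[∩ A_i^c] ≥ 1 − 17/18 = 1/18 > 0, so some outcome avoids every A_i.

40·p = 17/18 ≈ 0.94444; existence CERTIFIED by the union bound.


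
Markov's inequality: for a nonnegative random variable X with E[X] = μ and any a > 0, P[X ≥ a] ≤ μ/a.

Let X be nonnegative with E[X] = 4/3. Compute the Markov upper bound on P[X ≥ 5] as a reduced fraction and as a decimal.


μ = E[X] = 4/3, a = 5.
Markov: P[X ≥ 5] ≤ μ/a = (4/3)/5 = 4/15.
Numerically: ≈ 0.266667.
(Since a = 5 > μ = 1.333333, the bound 4/15 is < 1 and informative.)

P[X ≥ 5] ≤ 4/15 ≈ 0.266667.


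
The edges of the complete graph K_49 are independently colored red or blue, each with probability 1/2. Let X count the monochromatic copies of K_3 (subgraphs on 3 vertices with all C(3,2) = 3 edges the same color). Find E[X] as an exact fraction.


Let X = Σ_S X_S over the C(49, 3) = 18424 subsets S of size 3, where X_S = 1 if the K_3 on S is monochromatic.
For a fixed S, the K_3 on S has C(3, 2) = 3 edges. P[all 3 edges red] = (1/2)^3, and likewise for blue, so P[monochromatic] = 2·(1/2)^3 = 2^{1 − 3} = 1/4.
Summing: E[X] = C(49, 3) · 2^{1 − 3} = 18424 · 1/4 = 4606.
Numerically: E[X] ≈ 4606.00000.

E[X] = C(49,3)·2^(1−C(3,2)) = 4606 ≈ 4606.00000.


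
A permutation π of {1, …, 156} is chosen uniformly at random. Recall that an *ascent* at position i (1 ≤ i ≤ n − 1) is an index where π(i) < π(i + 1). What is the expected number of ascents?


Write X = Σ X_I over i = 1, …, 155, with X_I the indicator of one ascent.
There are 155 indicators.
For each fixed i, the pair (π(i), π(i+1)) is a uniformly random ordered pair of distinct values from {1, …, 156}; by symmetry P[π(i) < π(i+1)] = 1/2.
By linearity: E[X] = 155 · (1/2) = (156 − 1) · (1/2) = 155/2 ≈ 77.500.

E[X] = 155/2 = 77.500.


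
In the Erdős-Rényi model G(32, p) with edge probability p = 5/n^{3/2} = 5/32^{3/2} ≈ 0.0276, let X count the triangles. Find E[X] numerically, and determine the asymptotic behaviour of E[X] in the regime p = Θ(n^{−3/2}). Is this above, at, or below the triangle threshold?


Number of potential triangles: C(32, 3) = 4960.
Each occurs with probability p³ ≈ (0.0276)³ ≈ 2.10734e-05.
By linearity: E[X] = C(32, 3)·p³ ≈ 4960 · 2.10734e-05 ≈ 0.105.
Since α = 3/2 > 1, p = c/n^{3/2} = o(1/n) is below the triangle threshold p ~ 1/n. Asymptotically E[X] ~ (c³/6)·n^{3(1−α)} = (5³/6)·n^{-1.5} → 0, so by Markov's inequality G has no triangles w.h.p.

E[X] ≈ 0.105; in regime p = Θ(1/n^{3/2}) E[X] tends to 0 (below the triangle threshold p ~ 1/n).


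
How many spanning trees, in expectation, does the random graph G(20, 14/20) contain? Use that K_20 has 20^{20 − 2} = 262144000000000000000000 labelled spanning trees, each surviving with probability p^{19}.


K_20 has 20^{20 − 2} = 262144000000000000000000 labelled spanning trees.
For each such spanning tree H, let X_H = 1 if all 19 edges of H are present in G. Then P[X_H = 1] = p^{19} = (7/10)^{19} = 11398895185373143/10000000000000000000.
By linearity of expectation: E[X] = Σ_H E[X_H] = 262144000000000000000000 · p^{19} = 262144000000000000000000 · 11398895185373143/10000000000000000000 = 1494075989737228599296/5.
Numerically: E[X] ≈ 2.9882e+20.

E[X] = 262144000000000000000000 · (7/10)^{19} = 1494075989737228599296/5 ≈ 2.9882e+20.


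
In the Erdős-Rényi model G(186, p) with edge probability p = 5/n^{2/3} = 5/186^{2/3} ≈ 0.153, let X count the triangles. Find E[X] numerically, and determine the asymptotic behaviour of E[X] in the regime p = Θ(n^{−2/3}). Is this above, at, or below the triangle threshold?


Number of potential triangles: C(186, 3) = 1055240.
Each occurs with probability p³ ≈ (0.153)³ ≈ 3.61313e-03.
By linearity: E[X] = C(186, 3)·p³ ≈ 1055240 · 3.61313e-03 ≈ 3812.724.
Since α = 2/3 < 1, p = c/n^{2/3} ≫ 1/n is above the triangle threshold p ~ 1/n. Asymptotically E[X] ~ (c³/6)·n^{3(1−α)} = (5³/6)·n^{1} → ∞; triangles are abundant w.h.p.

E[X] ≈ 3812.724; in regime p = Θ(1/n^{2/3}) E[X] diverges (above the triangle threshold p ~ 1/n).


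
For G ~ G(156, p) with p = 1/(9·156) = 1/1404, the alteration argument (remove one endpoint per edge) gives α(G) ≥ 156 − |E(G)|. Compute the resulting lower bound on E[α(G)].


E[|E(G)|] = C(156, 2)·p = 12090 · (1/1404) = 155/18.
E[α(G)] ≥ n − E[|E(G)|] = 156 − 155/18 = 2653/18.
Numerically: ≈ 147.389.
(This is only a lower bound; the true E[α(G)] may be larger.)

E[α(G)] ≥ 2653/18 ≈ 147.389.


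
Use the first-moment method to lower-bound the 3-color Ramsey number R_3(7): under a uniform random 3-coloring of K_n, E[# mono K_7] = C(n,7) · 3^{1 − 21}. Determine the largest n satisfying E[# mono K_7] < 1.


We need C(n, 7) · 3^{1 − 21} < 1, i.e. C(n, 7) < 3^{21 − 1} = 3486784401.
Check values of n near the boundary:
  n = 77: C(77, 7) = 2404808340; 2404808340 < 3486784401? YES
  n = 78: C(78, 7) = 2641902120; 2641902120 < 3486784401? YES
  n = 79: C(79, 7) = 2898753715; 2898753715 < 3486784401? YES
  n = 80: C(80, 7) = 3176716400; 3176716400 < 3486784401? YES
  n = 81: C(81, 7) = 3477216600; 3477216600 < 3486784401? YES
  n = 82: C(82, 7) = 3801756816; 3801756816 < 3486784401? NO
The largest n with C(n, 7) < 3486784401 is n = 81 (where E[X] = 42928600/43046721 ≈ 0.9973). Hence R_3(7) > 81, i.e. R_3(7) ≥ 82.

Largest n = 81; hence R_3(7) > 81.


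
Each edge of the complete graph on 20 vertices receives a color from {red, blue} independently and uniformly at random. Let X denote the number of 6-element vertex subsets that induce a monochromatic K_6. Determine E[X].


Let X = Σ_S X_S over the C(20, 6) = 38760 subsets S of size 6, where X_S = 1 if the K_6 on S is monochromatic.
For a fixed S, the K_6 on S has C(6, 2) = 15 edges. P[all 15 edges red] = (1/2)^15, and likewise for blue, so P[monochromatic] = 2·(1/2)^15 = 2^{1 − 15} = 1/16384.
By linearity: E[X] = C(20, 6) · 2^{1 − 15} = 38760 · 1/16384 = 4845/2048.
Numerically: E[X] ≈ 2.365723.

E[X] = C(20,6)·2^(1−C(6,2)) = 4845/2048 ≈ 2.365723.


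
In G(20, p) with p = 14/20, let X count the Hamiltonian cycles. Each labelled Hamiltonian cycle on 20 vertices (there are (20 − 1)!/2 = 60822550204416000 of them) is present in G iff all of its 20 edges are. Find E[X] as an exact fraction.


K_20 has (20 − 1)!/2 = 60822550204416000 labelled Hamiltonian cycles.
For each such Hamiltonian cycle H, let X_H = 1 if all 20 edges of H are present in G. Then P[X_H = 1] = p^{20} = (7/10)^{20} = 79792266297612001/100000000000000000000.
Summing the indicators: E[X] = Σ_H E[X_H] = 60822550204416000 · p^{20} = 60822550204416000 · 79792266297612001/100000000000000000000 = 1184855742873690605203907421/24414062500000.
Numerically: E[X] ≈ 4.853e+13.

E[X] = 60822550204416000 · (7/10)^{20} = 1184855742873690605203907421/24414062500000 ≈ 4.853e+13.


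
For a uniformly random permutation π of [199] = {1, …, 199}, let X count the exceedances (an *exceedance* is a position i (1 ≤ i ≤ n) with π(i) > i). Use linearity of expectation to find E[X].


Write X = Σ_{i=1}^{199} X_i, where X_i = 1_{π(i) > i}.
For each fixed i, π(i) is uniform over {1, …, 199} (marginal of a uniform permutation), so P[π(i) > i] = (n − i)/n. Summing: Σ_{i=1}^{199} (n − i)/n = (0 + 1 + … + 198)/199 = 199(199 − 1)/(2·199) = (199 − 1)/2.
Hence E[X] = Σ_{i=1}^{199} (199 − i)/199 = 99 ≈ 99.0000.

E[X] = 99 = 99.0000.
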